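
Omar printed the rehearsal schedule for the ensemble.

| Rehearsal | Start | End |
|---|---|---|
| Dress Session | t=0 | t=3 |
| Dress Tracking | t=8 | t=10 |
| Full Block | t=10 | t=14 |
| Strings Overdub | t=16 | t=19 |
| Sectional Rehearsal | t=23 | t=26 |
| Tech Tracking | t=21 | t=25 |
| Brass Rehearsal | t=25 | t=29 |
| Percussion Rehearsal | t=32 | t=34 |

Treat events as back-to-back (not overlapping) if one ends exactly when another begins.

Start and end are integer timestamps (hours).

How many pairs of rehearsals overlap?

2

Sorted by start: Dress Session, Dress Tracking, Full Block, Strings Overdub, Tech Tracking, Sectional Rehearsal, Brass Rehearsal, Percussion Rehearsal.
Dress Tracking starts after Dress Session ends, so nothing later overlaps Dress Session either.
Full Block starts exactly when Dress Tracking ends (back-to-back, no overlap), so nothing later overlaps Dress Tracking either.
Strings Overdub starts after Full Block ends, so nothing later overlaps Full Block either.
Tech Tracking starts after Strings Overdub ends, so nothing later overlaps Strings Overdub either.
Sectional Rehearsal starts before Tech Tracking ends → Tech Tracking and Sectional Rehearsal overlap.
Brass Rehearsal starts exactly when Tech Tracking ends (back-to-back, no overlap), so nothing later overlaps Tech Tracking either.
Brass Rehearsal starts before Sectional Rehearsal ends → Sectional Rehearsal and Brass Rehearsal overlap.
Percussion Rehearsal starts after Sectional Rehearsal ends.
Percussion Rehearsal starts after Brass Rehearsal ends.
Overlapping pairs: Brass Rehearsal & Sectional Rehearsal, Sectional Rehearsal & Tech Tracking — 2 in total.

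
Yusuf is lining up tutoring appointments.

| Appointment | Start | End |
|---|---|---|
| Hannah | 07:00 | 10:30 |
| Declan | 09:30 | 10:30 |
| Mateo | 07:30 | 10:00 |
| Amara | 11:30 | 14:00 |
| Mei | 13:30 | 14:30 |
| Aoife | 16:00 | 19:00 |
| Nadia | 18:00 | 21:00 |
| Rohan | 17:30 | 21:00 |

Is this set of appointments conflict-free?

Check each pair: they overlap iff neither finishes before the other starts.
Sorted by start: Hannah, Mateo, Declan, Amara, Mei, Aoife, Rohan, Nadia.
Mateo starts before Hannah ends → Hannah and Mateo overlap.
That's a conflict, so the schedule is not conflict-free.

No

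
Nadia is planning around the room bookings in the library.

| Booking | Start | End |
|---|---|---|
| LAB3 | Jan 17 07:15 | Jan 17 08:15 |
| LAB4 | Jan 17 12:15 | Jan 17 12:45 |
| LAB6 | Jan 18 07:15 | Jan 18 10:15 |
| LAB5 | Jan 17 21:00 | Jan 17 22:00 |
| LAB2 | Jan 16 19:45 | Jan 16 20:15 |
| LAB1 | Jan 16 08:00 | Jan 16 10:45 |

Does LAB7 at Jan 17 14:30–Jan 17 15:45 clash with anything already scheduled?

LAB1: ends Jan 16 10:45 at or before LAB7 starts Jan 17 14:30 → clear.
LAB2: ends Jan 16 20:15 at or before LAB7 starts Jan 17 14:30 → clear.
LAB3: ends Jan 17 08:15 at or before LAB7 starts Jan 17 14:30 → clear.
LAB4: ends Jan 17 12:45 at or before LAB7 starts Jan 17 14:30 → clear.
LAB5: starts Jan 17 21:00 at or after LAB7 ends Jan 17 15:45 → clear.
LAB6: starts Jan 18 07:15 at or after LAB7 ends Jan 17 15:45 → clear.

No — it doesn't clash with anything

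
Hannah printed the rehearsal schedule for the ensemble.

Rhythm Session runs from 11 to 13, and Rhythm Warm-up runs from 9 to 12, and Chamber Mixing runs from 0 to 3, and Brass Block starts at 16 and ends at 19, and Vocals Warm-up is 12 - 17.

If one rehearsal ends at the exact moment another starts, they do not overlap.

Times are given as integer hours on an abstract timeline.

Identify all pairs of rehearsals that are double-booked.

Sorted by start: Chamber Mixing, Rhythm Warm-up, Rhythm Session, Vocals Warm-up, Brass Block.
Rhythm Warm-up starts after Chamber Mixing ends, so Chamber Mixing has no further overlaps.
Rhythm Session starts before Rhythm Warm-up ends → Rhythm Warm-up and Rhythm Session overlap.
Vocals Warm-up starts exactly when Rhythm Warm-up ends (back-to-back, no overlap), so Rhythm Warm-up has no further overlaps.
Vocals Warm-up starts before Rhythm Session ends → Rhythm Session and Vocals Warm-up overlap.
Brass Block starts after Rhythm Session ends.
Brass Block starts before Vocals Warm-up ends → Vocals Warm-up and Brass Block overlap.

Brass Block & Vocals Warm-up, Rhythm Session & Rhythm Warm-up, Rhythm Session & Vocals Warm-up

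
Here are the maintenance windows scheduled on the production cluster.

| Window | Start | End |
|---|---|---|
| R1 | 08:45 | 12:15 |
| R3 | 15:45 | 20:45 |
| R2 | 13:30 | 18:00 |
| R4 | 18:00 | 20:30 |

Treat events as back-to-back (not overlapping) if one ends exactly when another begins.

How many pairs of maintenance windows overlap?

2

Two intervals overlap when each starts before the other ends.
Sorted by start: R1, R2, R3, R4.
R2 starts after R1 ends, so R1 has no further overlaps.
R3 starts before R2 ends → R2 and R3 overlap.
R4 starts exactly when R2 ends (back-to-back, no overlap).
R4 starts before R3 ends → R3 and R4 overlap.
Overlapping pairs: R2 & R3, R3 & R4 — 2 in total.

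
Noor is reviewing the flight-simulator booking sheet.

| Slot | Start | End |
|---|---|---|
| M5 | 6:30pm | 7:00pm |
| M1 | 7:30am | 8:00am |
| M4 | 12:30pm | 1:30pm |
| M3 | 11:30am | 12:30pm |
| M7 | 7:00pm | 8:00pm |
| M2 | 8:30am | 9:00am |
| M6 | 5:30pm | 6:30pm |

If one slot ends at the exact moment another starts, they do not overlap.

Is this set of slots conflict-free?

Sorted by start: M1, M2, M3, M4, M6, M5, M7.
M2 starts after M1 ends, so M1 has no further overlaps.
M3 starts after M2 ends, so M2 has no further overlaps.
M4 starts exactly when M3 ends (back-to-back, no overlap), so M3 has no further overlaps.
M6 starts after M4 ends, so M4 has no further overlaps.
M5 starts exactly when M6 ends (back-to-back, no overlap), so M6 has no further overlaps.
M7 starts exactly when M5 ends (back-to-back, no overlap).
Every pair is clear; the schedule has no overlaps.

Yes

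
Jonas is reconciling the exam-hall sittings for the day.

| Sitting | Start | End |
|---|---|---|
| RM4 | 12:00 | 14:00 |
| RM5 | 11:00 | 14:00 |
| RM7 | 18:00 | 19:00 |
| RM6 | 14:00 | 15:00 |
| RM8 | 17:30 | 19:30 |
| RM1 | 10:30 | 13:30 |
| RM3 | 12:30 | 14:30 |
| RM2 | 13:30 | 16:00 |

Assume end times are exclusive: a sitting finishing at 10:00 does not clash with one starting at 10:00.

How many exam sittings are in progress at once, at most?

4

Walk through starts and ends in time order (an end at T is processed before a start at T):
10:30 start RM1 → 1
11:00 start RM5 → 2
12:00 start RM4 → 3
12:30 start RM3 → 4
13:30 end RM1 → 3
13:30 start RM2 → 4
14:00 end RM4 → 3
14:00 end RM5 → 2
14:00 start RM6 → 3
14:30 end RM3 → 2
15:00 end RM6 → 1
16:00 end RM2 → 0
17:30 start RM8 → 1
18:00 start RM7 → 2
19:00 end RM7 → 1
19:30 end RM8 → 0
Peak is 4, at 12:30 (RM1, RM3, RM4, RM5).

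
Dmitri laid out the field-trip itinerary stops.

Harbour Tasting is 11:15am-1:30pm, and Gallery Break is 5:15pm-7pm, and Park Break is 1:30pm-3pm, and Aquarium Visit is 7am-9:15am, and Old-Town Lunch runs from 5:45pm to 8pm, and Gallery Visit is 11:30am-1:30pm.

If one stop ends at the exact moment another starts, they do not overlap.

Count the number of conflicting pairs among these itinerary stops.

2

Two intervals overlap when each starts before the other ends.
Sorted by start: Aquarium Visit, Harbour Tasting, Gallery Visit, Park Break, Gallery Break, Old-Town Lunch.
Harbour Tasting starts after Aquarium Visit ends, so nothing later overlaps Aquarium Visit either.
Gallery Visit starts before Harbour Tasting ends → Harbour Tasting and Gallery Visit overlap.
Park Break starts exactly when Harbour Tasting ends (back-to-back, no overlap), so nothing later overlaps Harbour Tasting either.
Park Break starts exactly when Gallery Visit ends (back-to-back, no overlap), so nothing later overlaps Gallery Visit either.
Gallery Break starts after Park Break ends, so nothing later overlaps Park Break either.
Old-Town Lunch starts before Gallery Break ends → Gallery Break and Old-Town Lunch overlap.
Overlapping pairs: Gallery Break & Old-Town Lunch, Gallery Visit & Harbour Tasting — 2 in total.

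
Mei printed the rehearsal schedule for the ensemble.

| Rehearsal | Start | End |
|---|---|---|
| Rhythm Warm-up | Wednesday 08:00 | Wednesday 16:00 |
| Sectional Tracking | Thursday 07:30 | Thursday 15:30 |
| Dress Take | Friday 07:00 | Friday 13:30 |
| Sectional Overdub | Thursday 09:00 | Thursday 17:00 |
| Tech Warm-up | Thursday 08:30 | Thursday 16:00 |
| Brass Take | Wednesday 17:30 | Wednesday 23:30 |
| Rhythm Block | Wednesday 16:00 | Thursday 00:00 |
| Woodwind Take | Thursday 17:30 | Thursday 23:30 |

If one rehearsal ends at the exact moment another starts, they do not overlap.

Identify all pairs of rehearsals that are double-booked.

Brass Take & Rhythm Block, Sectional Overdub & Sectional Tracking, Sectional Overdub & Tech Warm-up, Sectional Tracking & Tech Warm-up

Sorted by start: Rhythm Warm-up, Rhythm Block, Brass Take, Sectional Tracking, Tech Warm-up, Sectional Overdub, Woodwind Take, Dress Take.
Rhythm Block starts exactly when Rhythm Warm-up ends (back-to-back, no overlap), so nothing later overlaps Rhythm Warm-up either.
Brass Take starts before Rhythm Block ends → Rhythm Block and Brass Take overlap.
Sectional Tracking starts after Rhythm Block ends, so nothing later overlaps Rhythm Block either.
Sectional Tracking starts after Brass Take ends, so nothing later overlaps Brass Take either.
Tech Warm-up starts before Sectional Tracking ends → Sectional Tracking and Tech Warm-up overlap.
Sectional Overdub starts before Sectional Tracking ends → Sectional Tracking and Sectional Overdub overlap.
Woodwind Take starts after Sectional Tracking ends, so nothing later overlaps Sectional Tracking either.
Sectional Overdub starts before Tech Warm-up ends → Tech Warm-up and Sectional Overdub overlap.
Woodwind Take starts after Tech Warm-up ends, so nothing later overlaps Tech Warm-up either.
Woodwind Take starts after Sectional Overdub ends, so nothing later overlaps Sectional Overdub either.
Dress Take starts after Woodwind Take ends.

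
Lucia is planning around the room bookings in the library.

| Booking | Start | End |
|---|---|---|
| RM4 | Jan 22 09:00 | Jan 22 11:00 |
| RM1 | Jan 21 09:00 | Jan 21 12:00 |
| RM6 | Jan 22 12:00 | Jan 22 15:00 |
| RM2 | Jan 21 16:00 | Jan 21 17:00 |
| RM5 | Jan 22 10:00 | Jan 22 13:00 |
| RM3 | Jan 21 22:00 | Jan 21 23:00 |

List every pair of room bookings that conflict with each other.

RM4 & RM5, RM5 & RM6

Sorted by start: RM1, RM2, RM3, RM4, RM5, RM6.
RM2 starts after RM1 ends; RM1 is clear from here.
RM3 starts after RM2 ends; RM2 is clear from here.
RM4 starts after RM3 ends; RM3 is clear from here.
RM5 starts before RM4 ends → RM4 and RM5 overlap.
RM6 starts after RM4 ends.
RM6 starts before RM5 ends → RM5 and RM6 overlap.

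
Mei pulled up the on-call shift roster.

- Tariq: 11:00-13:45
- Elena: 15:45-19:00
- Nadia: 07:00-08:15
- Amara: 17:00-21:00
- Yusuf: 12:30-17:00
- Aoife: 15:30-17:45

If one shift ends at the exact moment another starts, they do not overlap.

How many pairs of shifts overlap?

6

Check each pair: they overlap iff neither finishes before the other starts.
Sorted by start: Nadia, Tariq, Yusuf, Aoife, Elena, Amara.
Tariq starts after Nadia ends — done with Nadia.
Yusuf starts before Tariq ends → Tariq and Yusuf overlap.
Aoife starts after Tariq ends — done with Tariq.
Aoife starts before Yusuf ends → Yusuf and Aoife overlap.
Elena starts before Yusuf ends → Yusuf and Elena overlap.
Amara starts exactly when Yusuf ends (back-to-back, no overlap).
Elena starts before Aoife ends → Aoife and Elena overlap.
Amara starts before Aoife ends → Aoife and Amara overlap.
Amara starts before Elena ends → Elena and Amara overlap.
Overlapping pairs: Amara & Aoife, Amara & Elena, Aoife & Elena, Aoife & Yusuf, Elena & Yusuf, Tariq & Yusuf — 6 in total.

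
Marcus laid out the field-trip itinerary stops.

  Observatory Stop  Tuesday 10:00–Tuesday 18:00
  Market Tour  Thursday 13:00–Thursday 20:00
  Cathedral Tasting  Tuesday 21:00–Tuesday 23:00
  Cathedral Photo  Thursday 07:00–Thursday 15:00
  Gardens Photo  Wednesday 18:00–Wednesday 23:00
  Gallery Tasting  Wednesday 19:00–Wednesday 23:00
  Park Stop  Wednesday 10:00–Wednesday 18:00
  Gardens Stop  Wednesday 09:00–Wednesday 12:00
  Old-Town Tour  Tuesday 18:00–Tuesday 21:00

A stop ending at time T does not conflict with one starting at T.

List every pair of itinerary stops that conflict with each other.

Cathedral Photo & Market Tour, Gallery Tasting & Gardens Photo, Gardens Stop & Park Stop

Two intervals overlap when each starts before the other ends.
Sorted by start: Observatory Stop, Old-Town Tour, Cathedral Tasting, Gardens Stop, Park Stop, Gardens Photo, Gallery Tasting, Cathedral Photo, Market Tour.
Old-Town Tour starts exactly when Observatory Stop ends (back-to-back, no overlap); Observatory Stop is clear from here.
Cathedral Tasting starts exactly when Old-Town Tour ends (back-to-back, no overlap); Old-Town Tour is clear from here.
Gardens Stop starts after Cathedral Tasting ends; Cathedral Tasting is clear from here.
Park Stop starts before Gardens Stop ends → Gardens Stop and Park Stop overlap.
Gardens Photo starts after Gardens Stop ends; Gardens Stop is clear from here.
Gardens Photo starts exactly when Park Stop ends (back-to-back, no overlap); Park Stop is clear from here.
Gallery Tasting starts before Gardens Photo ends → Gardens Photo and Gallery Tasting overlap.
Cathedral Photo starts after Gardens Photo ends; Gardens Photo is clear from here.
Cathedral Photo starts after Gallery Tasting ends; Gallery Tasting is clear from here.
Market Tour starts before Cathedral Photo ends → Cathedral Photo and Market Tour overlap.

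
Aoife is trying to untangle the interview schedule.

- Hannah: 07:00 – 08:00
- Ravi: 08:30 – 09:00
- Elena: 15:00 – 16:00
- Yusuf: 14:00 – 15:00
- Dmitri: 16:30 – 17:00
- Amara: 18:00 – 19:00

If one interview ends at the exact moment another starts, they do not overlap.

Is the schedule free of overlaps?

Yes

Sorted by start: Hannah, Ravi, Yusuf, Elena, Dmitri, Amara.
Ravi starts after Hannah ends, so Hannah has no further overlaps.
Yusuf starts after Ravi ends, so Ravi has no further overlaps.
Elena starts exactly when Yusuf ends (back-to-back, no overlap), so Yusuf has no further overlaps.
Dmitri starts after Elena ends, so Elena has no further overlaps.
Amara starts after Dmitri ends.
Every pair is clear; the schedule has no overlaps.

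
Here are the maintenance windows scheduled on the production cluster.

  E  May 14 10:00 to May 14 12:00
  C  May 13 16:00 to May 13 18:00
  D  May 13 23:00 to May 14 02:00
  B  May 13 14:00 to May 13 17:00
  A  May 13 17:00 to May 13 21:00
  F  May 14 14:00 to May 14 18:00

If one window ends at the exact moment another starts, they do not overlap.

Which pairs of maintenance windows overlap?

Sorted by start: B, C, A, D, E, F.
C starts before B ends → B and C overlap.
A starts exactly when B ends (back-to-back, no overlap), so nothing later overlaps B either.
A starts before C ends → C and A overlap.
D starts after C ends, so nothing later overlaps C either.
D starts after A ends, so nothing later overlaps A either.
E starts after D ends, so nothing later overlaps D either.
F starts after E ends.

A & C, B & C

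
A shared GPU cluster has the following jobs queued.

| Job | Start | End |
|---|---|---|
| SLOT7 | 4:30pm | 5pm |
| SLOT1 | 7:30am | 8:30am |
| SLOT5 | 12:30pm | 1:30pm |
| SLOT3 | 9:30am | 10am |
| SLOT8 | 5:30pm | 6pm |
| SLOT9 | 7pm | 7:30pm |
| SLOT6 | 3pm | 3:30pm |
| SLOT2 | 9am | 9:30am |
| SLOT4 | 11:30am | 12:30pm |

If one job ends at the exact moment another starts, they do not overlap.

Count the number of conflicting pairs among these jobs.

0

Sorted by start: SLOT1, SLOT2, SLOT3, SLOT4, SLOT5, SLOT6, SLOT7, SLOT8, SLOT9.
SLOT2 starts after SLOT1 ends — done with SLOT1.
SLOT3 starts exactly when SLOT2 ends (back-to-back, no overlap) — done with SLOT2.
SLOT4 starts after SLOT3 ends — done with SLOT3.
SLOT5 starts exactly when SLOT4 ends (back-to-back, no overlap) — done with SLOT4.
SLOT6 starts after SLOT5 ends — done with SLOT5.
SLOT7 starts after SLOT6 ends — done with SLOT6.
SLOT8 starts after SLOT7 ends — done with SLOT7.
SLOT9 starts after SLOT8 ends.
No pair overlaps.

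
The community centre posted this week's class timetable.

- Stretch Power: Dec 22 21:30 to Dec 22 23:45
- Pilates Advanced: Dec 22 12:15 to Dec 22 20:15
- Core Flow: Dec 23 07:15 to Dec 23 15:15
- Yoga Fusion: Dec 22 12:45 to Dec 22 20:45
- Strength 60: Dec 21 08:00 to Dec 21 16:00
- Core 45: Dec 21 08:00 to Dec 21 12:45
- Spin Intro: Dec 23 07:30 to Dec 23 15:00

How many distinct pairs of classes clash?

3

Sorted by start: Strength 60, Core 45, Pilates Advanced, Yoga Fusion, Stretch Power, Core Flow, Spin Intro.
Core 45 starts before Strength 60 ends → Strength 60 and Core 45 overlap.
Pilates Advanced starts after Strength 60 ends; Strength 60 is clear from here.
Pilates Advanced starts after Core 45 ends; Core 45 is clear from here.
Yoga Fusion starts before Pilates Advanced ends → Pilates Advanced and Yoga Fusion overlap.
Stretch Power starts after Pilates Advanced ends; Pilates Advanced is clear from here.
Stretch Power starts after Yoga Fusion ends; Yoga Fusion is clear from here.
Core Flow starts after Stretch Power ends; Stretch Power is clear from here.
Spin Intro starts before Core Flow ends → Core Flow and Spin Intro overlap.
Overlapping pairs: Core 45 & Strength 60, Core Flow & Spin Intro, Pilates Advanced & Yoga Fusion — 3 in total.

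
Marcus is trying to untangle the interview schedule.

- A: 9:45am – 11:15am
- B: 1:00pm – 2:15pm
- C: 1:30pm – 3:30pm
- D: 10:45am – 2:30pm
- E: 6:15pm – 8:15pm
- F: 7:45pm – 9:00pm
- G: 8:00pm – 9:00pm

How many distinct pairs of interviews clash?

7

Sorted by start: A, D, B, C, E, F, G.
D starts before A ends → A and D overlap.
B starts after A ends — done with A.
B starts before D ends → D and B overlap.
C starts before D ends → D and C overlap.
E starts after D ends — done with D.
C starts before B ends → B and C overlap.
E starts after B ends — done with B.
E starts after C ends — done with C.
F starts before E ends → E and F overlap.
G starts before E ends → E and G overlap.
G starts before F ends → F and G overlap.
Overlapping pairs: A & D, B & C, B & D, C & D, E & F, E & G, F & G — 7 in total.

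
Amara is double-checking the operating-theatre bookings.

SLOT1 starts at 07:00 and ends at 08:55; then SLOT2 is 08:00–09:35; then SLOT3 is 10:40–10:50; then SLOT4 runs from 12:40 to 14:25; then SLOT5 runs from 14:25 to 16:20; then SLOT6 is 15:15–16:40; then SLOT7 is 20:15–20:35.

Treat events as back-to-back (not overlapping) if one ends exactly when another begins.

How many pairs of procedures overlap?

Check each pair: they overlap iff neither finishes before the other starts.
Sorted by start: SLOT1, SLOT2, SLOT3, SLOT4, SLOT5, SLOT6, SLOT7.
SLOT2 starts before SLOT1 ends → SLOT1 and SLOT2 overlap.
SLOT3 starts after SLOT1 ends, so nothing later overlaps SLOT1 either.
SLOT3 starts after SLOT2 ends, so nothing later overlaps SLOT2 either.
SLOT4 starts after SLOT3 ends, so nothing later overlaps SLOT3 either.
SLOT5 starts exactly when SLOT4 ends (back-to-back, no overlap), so nothing later overlaps SLOT4 either.
SLOT6 starts before SLOT5 ends → SLOT5 and SLOT6 overlap.
SLOT7 starts after SLOT5 ends.
SLOT7 starts after SLOT6 ends.
Overlapping pairs: SLOT1 & SLOT2, SLOT5 & SLOT6 — 2 in total.

2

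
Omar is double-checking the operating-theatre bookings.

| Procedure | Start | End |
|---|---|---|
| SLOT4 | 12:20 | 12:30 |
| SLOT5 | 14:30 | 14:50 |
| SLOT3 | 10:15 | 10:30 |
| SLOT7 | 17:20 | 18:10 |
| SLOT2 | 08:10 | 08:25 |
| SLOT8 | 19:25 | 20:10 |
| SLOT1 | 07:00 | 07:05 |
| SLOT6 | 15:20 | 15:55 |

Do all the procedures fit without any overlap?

Two intervals overlap when each starts before the other ends.
Sorted by start: SLOT1, SLOT2, SLOT3, SLOT4, SLOT5, SLOT6, SLOT7, SLOT8.
SLOT2 starts after SLOT1 ends, so SLOT1 has no further overlaps.
SLOT3 starts after SLOT2 ends, so SLOT2 has no further overlaps.
SLOT4 starts after SLOT3 ends, so SLOT3 has no further overlaps.
SLOT5 starts after SLOT4 ends, so SLOT4 has no further overlaps.
SLOT6 starts after SLOT5 ends, so SLOT5 has no further overlaps.
SLOT7 starts after SLOT6 ends, so SLOT6 has no further overlaps.
SLOT8 starts after SLOT7 ends.
Every pair is clear; the schedule has no overlaps.

Yes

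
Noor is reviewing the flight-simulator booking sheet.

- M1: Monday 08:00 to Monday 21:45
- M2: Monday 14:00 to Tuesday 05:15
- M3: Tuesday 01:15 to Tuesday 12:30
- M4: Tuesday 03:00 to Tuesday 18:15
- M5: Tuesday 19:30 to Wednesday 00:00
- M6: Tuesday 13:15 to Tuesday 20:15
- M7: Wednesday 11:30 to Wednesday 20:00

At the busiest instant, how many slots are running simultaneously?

3

Sort all start/end points and keep a running count:
Monday 08:00 start M1 → 1
Monday 14:00 start M2 → 2
Monday 21:45 end M1 → 1
Tuesday 01:15 start M3 → 2
Tuesday 03:00 start M4 → 3
Tuesday 05:15 end M2 → 2
Tuesday 12:30 end M3 → 1
Tuesday 13:15 start M6 → 2
Tuesday 18:15 end M4 → 1
Tuesday 19:30 start M5 → 2
Tuesday 20:15 end M6 → 1
Wednesday 00:00 end M5 → 0
Wednesday 11:30 start M7 → 1
Wednesday 20:00 end M7 → 0
Peak is 3, at Tuesday 03:00 (M2, M3, M4).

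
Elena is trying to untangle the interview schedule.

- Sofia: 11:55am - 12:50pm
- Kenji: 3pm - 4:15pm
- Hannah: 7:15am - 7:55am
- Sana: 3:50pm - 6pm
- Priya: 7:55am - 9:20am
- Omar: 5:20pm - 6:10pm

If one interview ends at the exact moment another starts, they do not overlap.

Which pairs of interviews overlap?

Sorted by start: Hannah, Priya, Sofia, Kenji, Sana, Omar.
Priya starts exactly when Hannah ends (back-to-back, no overlap) — done with Hannah.
Sofia starts after Priya ends — done with Priya.
Kenji starts after Sofia ends — done with Sofia.
Sana starts before Kenji ends → Kenji and Sana overlap.
Omar starts after Kenji ends.
Omar starts before Sana ends → Sana and Omar overlap.

Kenji & Sana, Omar & Sana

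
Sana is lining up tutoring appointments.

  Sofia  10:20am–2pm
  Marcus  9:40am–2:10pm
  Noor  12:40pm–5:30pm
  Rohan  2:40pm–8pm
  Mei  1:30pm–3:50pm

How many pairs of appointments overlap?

8

Sorted by start: Marcus, Sofia, Noor, Mei, Rohan.
Sofia starts before Marcus ends → Marcus and Sofia overlap.
Noor starts before Marcus ends → Marcus and Noor overlap.
Mei starts before Marcus ends → Marcus and Mei overlap.
Rohan starts after Marcus ends.
Noor starts before Sofia ends → Sofia and Noor overlap.
Mei starts before Sofia ends → Sofia and Mei overlap.
Rohan starts after Sofia ends.
Mei starts before Noor ends → Noor and Mei overlap.
Rohan starts before Noor ends → Noor and Rohan overlap.
Rohan starts before Mei ends → Mei and Rohan overlap.
Overlapping pairs: Marcus & Mei, Marcus & Noor, Marcus & Sofia, Mei & Noor, Mei & Rohan, Mei & Sofia, Noor & Rohan, Noor & Sofia — 8 in total.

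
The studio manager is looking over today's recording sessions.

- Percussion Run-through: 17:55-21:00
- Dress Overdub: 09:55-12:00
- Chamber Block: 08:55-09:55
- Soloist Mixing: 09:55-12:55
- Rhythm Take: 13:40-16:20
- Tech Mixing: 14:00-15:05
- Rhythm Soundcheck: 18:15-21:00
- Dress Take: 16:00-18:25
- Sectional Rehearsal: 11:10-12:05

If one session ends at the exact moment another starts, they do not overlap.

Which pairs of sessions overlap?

Dress Overdub & Sectional Rehearsal, Dress Overdub & Soloist Mixing, Dress Take & Percussion Run-through, Dress Take & Rhythm Soundcheck, Dress Take & Rhythm Take, Percussion Run-through & Rhythm Soundcheck, Rhythm Take & Tech Mixing, Sectional Rehearsal & Soloist Mixing

Two intervals overlap when each starts before the other ends.
Sorted by start: Chamber Block, Soloist Mixing, Dress Overdub, Sectional Rehearsal, Rhythm Take, Tech Mixing, Dress Take, Percussion Run-through, Rhythm Soundcheck.
Soloist Mixing starts exactly when Chamber Block ends (back-to-back, no overlap), so nothing later overlaps Chamber Block either.
Dress Overdub starts before Soloist Mixing ends → Soloist Mixing and Dress Overdub overlap.
Sectional Rehearsal starts before Soloist Mixing ends → Soloist Mixing and Sectional Rehearsal overlap.
Rhythm Take starts after Soloist Mixing ends, so nothing later overlaps Soloist Mixing either.
Sectional Rehearsal starts before Dress Overdub ends → Dress Overdub and Sectional Rehearsal overlap.
Rhythm Take starts after Dress Overdub ends, so nothing later overlaps Dress Overdub either.
Rhythm Take starts after Sectional Rehearsal ends, so nothing later overlaps Sectional Rehearsal either.
Tech Mixing starts before Rhythm Take ends → Rhythm Take and Tech Mixing overlap.
Dress Take starts before Rhythm Take ends → Rhythm Take and Dress Take overlap.
Percussion Run-through starts after Rhythm Take ends, so nothing later overlaps Rhythm Take either.
Dress Take starts after Tech Mixing ends, so nothing later overlaps Tech Mixing either.
Percussion Run-through starts before Dress Take ends → Dress Take and Percussion Run-through overlap.
Rhythm Soundcheck starts before Dress Take ends → Dress Take and Rhythm Soundcheck overlap.
Rhythm Soundcheck starts before Percussion Run-through ends → Percussion Run-through and Rhythm Soundcheck overlap.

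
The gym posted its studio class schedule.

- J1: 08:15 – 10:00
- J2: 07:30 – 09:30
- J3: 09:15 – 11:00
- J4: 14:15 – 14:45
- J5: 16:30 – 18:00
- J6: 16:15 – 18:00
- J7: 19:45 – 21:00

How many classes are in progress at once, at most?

3

Sweep the timeline, counting +1 at each start and −1 at each end (ends before starts at a tie):
07:30 start J2 → 1
08:15 start J1 → 2
09:15 start J3 → 3
09:30 end J2 → 2
10:00 end J1 → 1
11:00 end J3 → 0
14:15 start J4 → 1
14:45 end J4 → 0
16:15 start J6 → 1
16:30 start J5 → 2
18:00 end J5 → 1
18:00 end J6 → 0
19:45 start J7 → 1
21:00 end J7 → 0
Peak is 3, at 09:15 (J1, J2, J3).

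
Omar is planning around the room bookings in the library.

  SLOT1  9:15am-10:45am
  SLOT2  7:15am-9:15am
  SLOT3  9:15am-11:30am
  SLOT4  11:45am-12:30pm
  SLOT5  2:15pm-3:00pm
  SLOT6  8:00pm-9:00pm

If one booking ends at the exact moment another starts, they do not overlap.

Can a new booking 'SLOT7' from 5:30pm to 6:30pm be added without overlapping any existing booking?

SLOT2: ends 9:15am at or before SLOT7 starts 5:30pm → clear.
SLOT1: ends 10:45am at or before SLOT7 starts 5:30pm → clear.
SLOT3: ends 11:30am at or before SLOT7 starts 5:30pm → clear.
SLOT4: ends 12:30pm at or before SLOT7 starts 5:30pm → clear.
SLOT5: ends 3:00pm at or before SLOT7 starts 5:30pm → clear.
SLOT6: starts 8:00pm at or after SLOT7 ends 6:30pm → clear.

Yes — the slot is free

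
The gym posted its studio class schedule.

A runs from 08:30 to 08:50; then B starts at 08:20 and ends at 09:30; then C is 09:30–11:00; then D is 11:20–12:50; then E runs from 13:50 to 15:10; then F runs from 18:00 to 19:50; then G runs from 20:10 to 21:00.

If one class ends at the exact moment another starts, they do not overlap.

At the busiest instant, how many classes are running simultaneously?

2

Walk through starts and ends in time order (an end at T is processed before a start at T):
08:20 start B → 1
08:30 start A → 2
08:50 end A → 1
09:30 end B → 0
09:30 start C → 1
11:00 end C → 0
11:20 start D → 1
12:50 end D → 0
13:50 start E → 1
15:10 end E → 0
18:00 start F → 1
19:50 end F → 0
20:10 start G → 1
21:00 end G → 0
Peak is 2, at 08:30 (A, B).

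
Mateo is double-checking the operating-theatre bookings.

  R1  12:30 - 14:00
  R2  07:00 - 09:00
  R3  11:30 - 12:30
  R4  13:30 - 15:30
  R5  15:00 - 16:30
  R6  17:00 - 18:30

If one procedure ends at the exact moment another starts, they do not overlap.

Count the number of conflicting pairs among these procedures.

Sorted by start: R2, R3, R1, R4, R5, R6.
R3 starts after R2 ends; R2 is clear from here.
R1 starts exactly when R3 ends (back-to-back, no overlap); R3 is clear from here.
R4 starts before R1 ends → R1 and R4 overlap.
R5 starts after R1 ends; R1 is clear from here.
R5 starts before R4 ends → R4 and R5 overlap.
R6 starts after R4 ends.
R6 starts after R5 ends.
Overlapping pairs: R1 & R4, R4 & R5 — 2 in total.

2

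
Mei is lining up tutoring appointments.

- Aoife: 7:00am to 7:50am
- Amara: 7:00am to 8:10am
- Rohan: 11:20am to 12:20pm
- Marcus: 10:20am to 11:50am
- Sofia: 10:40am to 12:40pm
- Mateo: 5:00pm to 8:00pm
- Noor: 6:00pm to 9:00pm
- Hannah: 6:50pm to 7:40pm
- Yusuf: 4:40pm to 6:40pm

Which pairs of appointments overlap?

Sorted by start: Aoife, Amara, Marcus, Sofia, Rohan, Yusuf, Mateo, Noor, Hannah.
Amara starts before Aoife ends → Aoife and Amara overlap.
Marcus starts after Aoife ends; Aoife is clear from here.
Marcus starts after Amara ends; Amara is clear from here.
Sofia starts before Marcus ends → Marcus and Sofia overlap.
Rohan starts before Marcus ends → Marcus and Rohan overlap.
Yusuf starts after Marcus ends; Marcus is clear from here.
Rohan starts before Sofia ends → Sofia and Rohan overlap.
Yusuf starts after Sofia ends; Sofia is clear from here.
Yusuf starts after Rohan ends; Rohan is clear from here.
Mateo starts before Yusuf ends → Yusuf and Mateo overlap.
Noor starts before Yusuf ends → Yusuf and Noor overlap.
Hannah starts after Yusuf ends.
Noor starts before Mateo ends → Mateo and Noor overlap.
Hannah starts before Mateo ends → Mateo and Hannah overlap.
Hannah starts before Noor ends → Noor and Hannah overlap.

Amara & Aoife, Hannah & Mateo, Hannah & Noor, Marcus & Rohan, Marcus & Sofia, Mateo & Noor, Mateo & Yusuf, Noor & Yusuf, Rohan & Sofia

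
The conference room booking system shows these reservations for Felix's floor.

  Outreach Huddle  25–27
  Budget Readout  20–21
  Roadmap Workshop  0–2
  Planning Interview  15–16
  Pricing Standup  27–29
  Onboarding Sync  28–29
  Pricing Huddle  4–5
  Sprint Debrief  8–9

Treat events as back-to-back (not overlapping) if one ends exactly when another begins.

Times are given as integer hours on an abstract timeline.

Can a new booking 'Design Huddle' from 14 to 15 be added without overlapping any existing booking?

Roadmap Workshop: ends 2 at or before Design Huddle starts 14 → clear.
Pricing Huddle: ends 5 at or before Design Huddle starts 14 → clear.
Sprint Debrief: ends 9 at or before Design Huddle starts 14 → clear.
Planning Interview: starts 15 at or after Design Huddle ends 15 → clear.
Budget Readout: starts 20 at or after Design Huddle ends 15 → clear.
Outreach Huddle: starts 25 at or after Design Huddle ends 15 → clear.
Pricing Standup: starts 27 at or after Design Huddle ends 15 → clear.
Onboarding Sync: starts 28 at or after Design Huddle ends 15 → clear.

Yes — the slot is free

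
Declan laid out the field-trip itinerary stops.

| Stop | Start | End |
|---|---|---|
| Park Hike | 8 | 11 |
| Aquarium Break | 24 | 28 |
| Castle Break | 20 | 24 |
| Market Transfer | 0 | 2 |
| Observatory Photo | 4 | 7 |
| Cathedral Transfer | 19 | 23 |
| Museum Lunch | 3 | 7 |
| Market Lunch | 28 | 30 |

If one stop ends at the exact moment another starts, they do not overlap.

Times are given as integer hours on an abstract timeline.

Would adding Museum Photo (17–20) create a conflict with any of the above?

Yes — it overlaps Cathedral Transfer

Market Transfer: ends 2 at or before Museum Photo starts 17 → clear.
Museum Lunch: ends 7 at or before Museum Photo starts 17 → clear.
Observatory Photo: ends 7 at or before Museum Photo starts 17 → clear.
Park Hike: ends 11 at or before Museum Photo starts 17 → clear.
Cathedral Transfer: starts 19 before Museum Photo ends 20, and ends 23 after Museum Photo starts 17 → overlap.
Castle Break: starts 20 at or after Museum Photo ends 20 → clear.
Aquarium Break: starts 24 at or after Museum Photo ends 20 → clear.
Market Lunch: starts 28 at or after Museum Photo ends 20 → clear.
Museum Photo overlaps Cathedral Transfer.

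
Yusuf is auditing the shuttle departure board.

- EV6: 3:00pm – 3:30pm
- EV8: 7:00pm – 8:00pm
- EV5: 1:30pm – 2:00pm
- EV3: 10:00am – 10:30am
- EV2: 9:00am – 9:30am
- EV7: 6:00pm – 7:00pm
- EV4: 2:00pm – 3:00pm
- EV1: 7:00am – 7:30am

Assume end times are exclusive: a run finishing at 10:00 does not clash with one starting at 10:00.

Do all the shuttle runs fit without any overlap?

Yes

Sorted by start: EV1, EV2, EV3, EV5, EV4, EV6, EV7, EV8.
EV2 starts after EV1 ends; EV1 is clear from here.
EV3 starts after EV2 ends; EV2 is clear from here.
EV5 starts after EV3 ends; EV3 is clear from here.
EV4 starts exactly when EV5 ends (back-to-back, no overlap); EV5 is clear from here.
EV6 starts exactly when EV4 ends (back-to-back, no overlap); EV4 is clear from here.
EV7 starts after EV6 ends; EV6 is clear from here.
EV8 starts exactly when EV7 ends (back-to-back, no overlap).
Every pair is clear; the schedule has no overlaps.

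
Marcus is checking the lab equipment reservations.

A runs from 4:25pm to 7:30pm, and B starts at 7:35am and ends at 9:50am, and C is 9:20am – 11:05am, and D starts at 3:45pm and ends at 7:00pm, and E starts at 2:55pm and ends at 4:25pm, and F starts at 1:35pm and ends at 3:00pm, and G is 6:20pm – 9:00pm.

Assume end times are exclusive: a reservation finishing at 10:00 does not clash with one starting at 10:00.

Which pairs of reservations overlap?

Sorted by start: B, C, F, E, D, A, G.
C starts before B ends → B and C overlap.
F starts after B ends, so B has no further overlaps.
F starts after C ends, so C has no further overlaps.
E starts before F ends → F and E overlap.
D starts after F ends, so F has no further overlaps.
D starts before E ends → E and D overlap.
A starts exactly when E ends (back-to-back, no overlap), so E has no further overlaps.
A starts before D ends → D and A overlap.
G starts before D ends → D and G overlap.
G starts before A ends → A and G overlap.

A & D, A & G, B & C, D & E, D & G, E & F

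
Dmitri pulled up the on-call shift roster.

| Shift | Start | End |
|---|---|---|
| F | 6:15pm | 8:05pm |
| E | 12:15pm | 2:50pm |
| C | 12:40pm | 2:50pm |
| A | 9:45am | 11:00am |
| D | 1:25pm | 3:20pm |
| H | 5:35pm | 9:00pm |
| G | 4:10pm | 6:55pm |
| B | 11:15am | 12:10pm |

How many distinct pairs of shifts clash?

Check each pair: they overlap iff neither finishes before the other starts.
Sorted by start: A, B, E, C, D, G, H, F.
B starts after A ends, so nothing later overlaps A either.
E starts after B ends, so nothing later overlaps B either.
C starts before E ends → E and C overlap.
D starts before E ends → E and D overlap.
G starts after E ends, so nothing later overlaps E either.
D starts before C ends → C and D overlap.
G starts after C ends, so nothing later overlaps C either.
G starts after D ends, so nothing later overlaps D either.
H starts before G ends → G and H overlap.
F starts before G ends → G and F overlap.
F starts before H ends → H and F overlap.
Overlapping pairs: C & D, C & E, D & E, F & G, F & H, G & H — 6 in total.

6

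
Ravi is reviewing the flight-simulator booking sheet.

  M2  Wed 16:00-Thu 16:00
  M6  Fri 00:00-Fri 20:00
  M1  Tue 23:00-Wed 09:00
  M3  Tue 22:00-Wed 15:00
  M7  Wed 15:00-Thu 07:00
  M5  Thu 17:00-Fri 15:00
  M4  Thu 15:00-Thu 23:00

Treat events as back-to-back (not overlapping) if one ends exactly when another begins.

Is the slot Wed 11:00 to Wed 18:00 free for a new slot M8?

M3: starts Tue 22:00 before M8 ends Wed 18:00, and ends Wed 15:00 after M8 starts Wed 11:00 → overlap.
M1: ends Wed 09:00 at or before M8 starts Wed 11:00 → clear.
M7: starts Wed 15:00 before M8 ends Wed 18:00, and ends Thu 07:00 after M8 starts Wed 11:00 → overlap.
M2: starts Wed 16:00 before M8 ends Wed 18:00, and ends Thu 16:00 after M8 starts Wed 11:00 → overlap.
M4: starts Thu 15:00 at or after M8 ends Wed 18:00 → clear.
M5: starts Thu 17:00 at or after M8 ends Wed 18:00 → clear.
M6: starts Fri 00:00 at or after M8 ends Wed 18:00 → clear.
M8 overlaps M2, M3, M7.

No — it overlaps M2, M3, M7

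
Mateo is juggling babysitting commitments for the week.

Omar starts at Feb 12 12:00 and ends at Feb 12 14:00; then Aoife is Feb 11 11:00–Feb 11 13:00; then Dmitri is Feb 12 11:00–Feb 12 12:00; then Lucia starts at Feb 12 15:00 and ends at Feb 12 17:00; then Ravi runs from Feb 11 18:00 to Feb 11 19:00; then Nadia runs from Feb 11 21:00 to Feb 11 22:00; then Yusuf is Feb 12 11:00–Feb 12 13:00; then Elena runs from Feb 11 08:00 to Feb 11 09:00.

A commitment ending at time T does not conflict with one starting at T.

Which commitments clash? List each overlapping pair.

Two intervals overlap when each starts before the other ends.
Sorted by start: Elena, Aoife, Ravi, Nadia, Yusuf, Dmitri, Omar, Lucia.
Aoife starts after Elena ends — done with Elena.
Ravi starts after Aoife ends — done with Aoife.
Nadia starts after Ravi ends — done with Ravi.
Yusuf starts after Nadia ends — done with Nadia.
Dmitri starts before Yusuf ends → Yusuf and Dmitri overlap.
Omar starts before Yusuf ends → Yusuf and Omar overlap.
Lucia starts after Yusuf ends.
Omar starts exactly when Dmitri ends (back-to-back, no overlap) — done with Dmitri.
Lucia starts after Omar ends.

Dmitri & Yusuf, Omar & Yusuf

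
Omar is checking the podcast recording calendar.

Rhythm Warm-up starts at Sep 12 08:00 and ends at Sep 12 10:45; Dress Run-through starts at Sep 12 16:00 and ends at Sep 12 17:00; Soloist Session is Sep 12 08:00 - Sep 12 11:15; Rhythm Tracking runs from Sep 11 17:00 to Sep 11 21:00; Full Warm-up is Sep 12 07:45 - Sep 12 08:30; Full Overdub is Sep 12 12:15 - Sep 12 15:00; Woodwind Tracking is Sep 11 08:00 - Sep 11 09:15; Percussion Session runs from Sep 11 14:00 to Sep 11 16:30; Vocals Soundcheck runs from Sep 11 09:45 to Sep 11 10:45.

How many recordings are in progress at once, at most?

3

Sort all start/end points and keep a running count:
Sep 11 08:00 start Woodwind Tracking → 1
Sep 11 09:15 end Woodwind Tracking → 0
Sep 11 09:45 start Vocals Soundcheck → 1
Sep 11 10:45 end Vocals Soundcheck → 0
Sep 11 14:00 start Percussion Session → 1
Sep 11 16:30 end Percussion Session → 0
Sep 11 17:00 start Rhythm Tracking → 1
Sep 11 21:00 end Rhythm Tracking → 0
Sep 12 07:45 start Full Warm-up → 1
Sep 12 08:00 start Rhythm Warm-up → 2
Sep 12 08:00 start Soloist Session → 3
Sep 12 08:30 end Full Warm-up → 2
Sep 12 10:45 end Rhythm Warm-up → 1
Sep 12 11:15 end Soloist Session → 0
Sep 12 12:15 start Full Overdub → 1
Sep 12 15:00 end Full Overdub → 0
Sep 12 16:00 start Dress Run-through → 1
Sep 12 17:00 end Dress Run-through → 0
Peak is 3, at Sep 12 08:00 (Full Warm-up, Rhythm Warm-up, Soloist Session).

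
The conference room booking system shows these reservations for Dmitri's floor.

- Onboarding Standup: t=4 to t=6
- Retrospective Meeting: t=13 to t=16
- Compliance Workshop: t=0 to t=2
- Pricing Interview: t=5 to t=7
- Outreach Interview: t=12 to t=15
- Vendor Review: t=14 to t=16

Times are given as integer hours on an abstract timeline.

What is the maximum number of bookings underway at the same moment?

Sweep the timeline, counting +1 at each start and −1 at each end (ends before starts at a tie):
t=0 start Compliance Workshop → 1
t=2 end Compliance Workshop → 0
t=4 start Onboarding Standup → 1
t=5 start Pricing Interview → 2
t=6 end Onboarding Standup → 1
t=7 end Pricing Interview → 0
t=12 start Outreach Interview → 1
t=13 start Retrospective Meeting → 2
t=14 start Vendor Review → 3
t=15 end Outreach Interview → 2
t=16 end Retrospective Meeting → 1
t=16 end Vendor Review → 0
Peak is 3, at t=14 (Outreach Interview, Retrospective Meeting, Vendor Review).

3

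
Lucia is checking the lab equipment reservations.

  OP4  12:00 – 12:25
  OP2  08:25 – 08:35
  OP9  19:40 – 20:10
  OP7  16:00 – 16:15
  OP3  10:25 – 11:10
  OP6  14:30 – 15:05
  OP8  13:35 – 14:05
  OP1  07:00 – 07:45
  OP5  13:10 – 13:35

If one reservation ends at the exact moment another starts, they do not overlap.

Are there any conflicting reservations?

Sorted by start: OP1, OP2, OP3, OP4, OP5, OP8, OP6, OP7, OP9.
OP2 starts after OP1 ends, so nothing later overlaps OP1 either.
OP3 starts after OP2 ends, so nothing later overlaps OP2 either.
OP4 starts after OP3 ends, so nothing later overlaps OP3 either.
OP5 starts after OP4 ends, so nothing later overlaps OP4 either.
OP8 starts exactly when OP5 ends (back-to-back, no overlap), so nothing later overlaps OP5 either.
OP6 starts after OP8 ends, so nothing later overlaps OP8 either.
OP7 starts after OP6 ends, so nothing later overlaps OP6 either.
OP9 starts after OP7 ends.
Every pair is clear; the schedule has no overlaps.

No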